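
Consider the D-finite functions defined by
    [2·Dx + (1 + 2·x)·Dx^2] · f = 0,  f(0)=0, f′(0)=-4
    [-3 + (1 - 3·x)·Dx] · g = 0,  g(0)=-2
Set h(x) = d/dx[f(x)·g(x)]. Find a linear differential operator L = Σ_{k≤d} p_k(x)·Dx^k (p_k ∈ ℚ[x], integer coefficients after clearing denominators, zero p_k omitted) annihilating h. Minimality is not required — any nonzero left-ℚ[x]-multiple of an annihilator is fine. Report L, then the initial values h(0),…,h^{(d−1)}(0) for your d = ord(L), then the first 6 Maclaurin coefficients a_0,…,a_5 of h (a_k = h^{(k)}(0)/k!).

f: a_k = 0, -4, 4, -16/3, 8, -64/5, …
g: a_k = -2, -6, -18, -54, -162, -486, …
Sym-product of L_f,L_g gives L₀ (≤ ord 2).
Differentiate: ansatz ord ≤ ord L₀ ⇒ L.
L = 24 + (5 + 30·x)·Dx + (-1 + x + 6·x^2)·Dx^2  (order 2).
h: a_k = 8, 32, 176, 640, 2528, 44224/5, …
ICs: h(0) = 8, h′(0) = 32.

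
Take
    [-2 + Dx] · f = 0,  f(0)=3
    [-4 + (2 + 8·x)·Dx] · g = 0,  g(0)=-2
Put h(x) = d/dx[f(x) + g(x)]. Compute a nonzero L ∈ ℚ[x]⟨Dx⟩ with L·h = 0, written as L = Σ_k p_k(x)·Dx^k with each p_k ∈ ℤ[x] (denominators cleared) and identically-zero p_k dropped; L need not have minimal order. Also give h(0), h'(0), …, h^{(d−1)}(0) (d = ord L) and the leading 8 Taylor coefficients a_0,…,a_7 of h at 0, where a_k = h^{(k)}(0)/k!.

f: a_k = 3, 6, 6, 4, 2, 4/5, 4/15, 8/105, …
g: a_k = -2, -4, 4, -8, 20, -56, 168, -528, …
Weyl lclm of L_f,L_g ⇒ L₀ (ord ≤ 2).
Derive L from L₀ (diff closure).
L = (-8 - 8·x) + (2 - 8·x - 16·x^2)·Dx + (1 + 6·x + 8·x^2)·Dx^2  (order 2).
h: a_k = 2, 20, -12, 88, -276, 5048/5, -55432/15, 1441456/105, …
ICs: h(0) = 2, h′(0) = 20.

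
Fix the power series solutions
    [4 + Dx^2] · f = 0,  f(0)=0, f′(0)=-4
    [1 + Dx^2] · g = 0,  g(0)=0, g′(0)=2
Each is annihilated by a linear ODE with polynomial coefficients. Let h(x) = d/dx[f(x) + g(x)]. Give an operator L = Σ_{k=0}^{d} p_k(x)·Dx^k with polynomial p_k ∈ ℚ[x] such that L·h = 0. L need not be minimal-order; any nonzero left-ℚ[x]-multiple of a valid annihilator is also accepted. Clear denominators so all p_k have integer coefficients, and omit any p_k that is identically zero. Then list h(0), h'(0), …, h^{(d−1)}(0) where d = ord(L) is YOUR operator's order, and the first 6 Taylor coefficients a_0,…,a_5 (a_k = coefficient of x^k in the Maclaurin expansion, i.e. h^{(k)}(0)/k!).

f: a_k = 0, -4, 0, 8/3, 0, -8/15, …
g: a_k = 0, 2, 0, -1/3, 0, 1/60, …
Sum ⇒ L₀ = lclm(L_f,L_g) in ℚ(x)⟨Dx⟩.
h=h₀': d/dx-closure on L₀ ⇒ L.
L = 4 + 5·Dx^2 + Dx^4  (order 4).
h: a_k = -2, 0, 7, 0, -31/12, 0, …
ICs: h(0) = -2, h′(0) = 0, h′′(0) = 14, h′′′(0) = 0.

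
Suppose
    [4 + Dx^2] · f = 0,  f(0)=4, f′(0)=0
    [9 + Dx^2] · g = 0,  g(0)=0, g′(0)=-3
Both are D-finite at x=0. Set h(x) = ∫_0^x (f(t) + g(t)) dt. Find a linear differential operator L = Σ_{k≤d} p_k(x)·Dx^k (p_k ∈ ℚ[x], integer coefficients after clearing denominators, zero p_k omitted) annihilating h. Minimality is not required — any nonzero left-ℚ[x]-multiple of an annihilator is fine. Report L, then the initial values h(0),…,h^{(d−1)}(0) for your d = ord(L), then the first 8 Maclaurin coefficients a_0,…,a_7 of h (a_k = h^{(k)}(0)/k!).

f: a_k = 4, 0, -8, 0, 8/3, 0, -16/45, 0, …
g: a_k = 0, -3, 0, 9/2, 0, -81/40, 0, 243/560, …
f+g: L₀ = lclm(L_f,L_g), ord ≤ 2+2.
h=∫₀ˣh₀: take L = L₀·Dx.
L = 36·Dx + 13·Dx^3 + Dx^5  (order 5).
h: a_k = 0, 4, -3/2, -8/3, 9/8, 8/15, -27/80, -16/315, …
ICs: h(0) = 0, h′(0) = 4, h′′(0) = -3, h′′′(0) = -16, h′′′′(0) = 27.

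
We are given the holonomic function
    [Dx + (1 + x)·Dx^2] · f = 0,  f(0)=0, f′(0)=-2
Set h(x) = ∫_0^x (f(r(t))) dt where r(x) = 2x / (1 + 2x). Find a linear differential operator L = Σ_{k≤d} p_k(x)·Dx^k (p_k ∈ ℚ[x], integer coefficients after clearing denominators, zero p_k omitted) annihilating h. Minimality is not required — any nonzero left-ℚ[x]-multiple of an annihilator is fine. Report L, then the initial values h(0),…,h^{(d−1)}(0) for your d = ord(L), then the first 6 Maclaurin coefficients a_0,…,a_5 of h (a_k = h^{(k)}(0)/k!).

f: a_k = 0, -2, 1, -2/3, 1/2, -2/5, …
f∘r: x↦r, Dx↦Dx/r' in L_f ⇒ L₀.
h=∫₀ˣh₀: take L = L₀·Dx.
L = (6 + 16·x)·Dx^2 + (1 + 6·x + 8·x^2)·Dx^3  (order 3).
h: a_k = 0, 0, -2, 4, -28/3, 24, …
ICs: h(0) = 0, h′(0) = 0, h′′(0) = -4.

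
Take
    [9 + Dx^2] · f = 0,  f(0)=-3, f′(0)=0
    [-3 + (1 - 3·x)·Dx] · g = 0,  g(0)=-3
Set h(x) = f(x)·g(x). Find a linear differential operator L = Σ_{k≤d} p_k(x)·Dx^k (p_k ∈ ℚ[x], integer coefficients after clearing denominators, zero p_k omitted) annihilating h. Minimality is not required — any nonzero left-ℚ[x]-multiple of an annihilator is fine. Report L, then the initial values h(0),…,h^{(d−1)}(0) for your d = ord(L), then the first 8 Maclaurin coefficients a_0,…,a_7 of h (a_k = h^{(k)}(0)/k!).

f: a_k = -3, 0, 27/2, 0, -81/8, 0, 243/80, 0, …
g: a_k = -3, -9, -27, -81, -243, -729, -2187, -6561, …
Product ⇒ symmetric product L₀, ord ≤ 2.
L = (-9 + 27·x) + 6·Dx + (-1 + 3·x)·Dx^2  (order 2).
h: a_k = 9, 27, 81/2, 243/2, 3159/8, 9477/8, 283581/80, 850743/80, …
ICs: h(0) = 9, h′(0) = 27.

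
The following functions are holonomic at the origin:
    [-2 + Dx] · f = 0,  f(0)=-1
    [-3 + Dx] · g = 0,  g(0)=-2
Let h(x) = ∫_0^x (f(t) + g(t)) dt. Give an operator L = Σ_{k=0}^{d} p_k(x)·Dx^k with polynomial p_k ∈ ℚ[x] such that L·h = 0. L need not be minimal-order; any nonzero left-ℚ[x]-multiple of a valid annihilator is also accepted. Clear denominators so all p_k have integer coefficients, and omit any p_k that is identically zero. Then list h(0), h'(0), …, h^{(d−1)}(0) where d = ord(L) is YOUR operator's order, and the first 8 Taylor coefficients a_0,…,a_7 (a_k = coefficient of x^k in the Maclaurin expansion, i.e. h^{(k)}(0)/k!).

L = 6·Dx - 5·Dx^2 + Dx^3  (order 3).
h: a_k = 0, -3, -4, -11/3, -31/12, -89/60, -259/360, -761/2520, …
ICs: h(0) = 0, h′(0) = -3, h′′(0) = -8.

f: a_k = -1, -2, -2, -4/3, -2/3, -4/15, -4/45, -8/315, …
g: a_k = -2, -6, -9, -9, -27/4, -81/20, -81/40, -243/280, …
Sum ⇒ L₀ = lclm(L_f,L_g) in ℚ(x)⟨Dx⟩.
∫: right-multiply L₀ by Dx.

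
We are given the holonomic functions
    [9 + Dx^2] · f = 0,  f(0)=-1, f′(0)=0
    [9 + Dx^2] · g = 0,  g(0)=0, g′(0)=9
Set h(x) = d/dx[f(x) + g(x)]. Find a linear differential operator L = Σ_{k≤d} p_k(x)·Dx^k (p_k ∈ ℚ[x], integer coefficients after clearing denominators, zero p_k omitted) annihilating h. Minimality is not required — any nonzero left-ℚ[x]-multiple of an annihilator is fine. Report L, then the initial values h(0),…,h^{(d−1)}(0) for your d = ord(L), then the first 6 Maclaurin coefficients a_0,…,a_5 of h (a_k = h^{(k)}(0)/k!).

f: a_k = -1, 0, 9/2, 0, -27/8, 0, …
g: a_k = 0, 9, 0, -27/2, 0, 243/40, …
Weyl lclm of L_f,L_g ⇒ L₀ (ord ≤ 4).
h=h₀': d/dx-closure on L₀ ⇒ L.
L = 9 + Dx^2  (order 2).
h: a_k = 9, 9, -81/2, -27/2, 243/8, 243/40, …
ICs: h(0) = 9, h′(0) = 9.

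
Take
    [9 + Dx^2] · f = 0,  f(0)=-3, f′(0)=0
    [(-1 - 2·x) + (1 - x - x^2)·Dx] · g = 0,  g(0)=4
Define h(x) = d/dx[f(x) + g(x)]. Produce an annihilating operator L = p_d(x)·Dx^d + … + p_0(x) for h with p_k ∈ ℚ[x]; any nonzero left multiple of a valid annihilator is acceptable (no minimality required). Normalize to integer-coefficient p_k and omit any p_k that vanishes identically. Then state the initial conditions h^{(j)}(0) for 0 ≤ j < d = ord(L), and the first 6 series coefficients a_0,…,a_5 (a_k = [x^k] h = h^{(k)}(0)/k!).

f: a_k = -3, 0, 27/2, 0, -81/8, 0, …
g: a_k = 4, 4, 8, 12, 20, 32, …
Sum ⇒ L₀ = lclm(L_f,L_g) in ℚ(x)⟨Dx⟩.
h=h₀': d/dx-closure on L₀ ⇒ L.
L = (468 + 1026·x + 1170·x^2 + 450·x^3 + 630·x^4 + 486·x^5 + 162·x^6) + (-81 - 63·x + 252·x^2 + 45·x^3 - 90·x^4 + 153·x^5 + 189·x^6 + 54·x^7)·Dx + (52 + 114·x + 130·x^2 + 50·x^3 + 70·x^4 + 54·x^5 + 18·x^6)·Dx^2 + (-9 - 7·x + 28·x^2 + 5·x^3 - 10·x^4 + 17·x^5 + 21·x^6 + 6·x^7)·Dx^3  (order 3).
h: a_k = 4, 43, 36, 79/2, 160, 13209/40, …
ICs: h(0) = 4, h′(0) = 43, h′′(0) = 72.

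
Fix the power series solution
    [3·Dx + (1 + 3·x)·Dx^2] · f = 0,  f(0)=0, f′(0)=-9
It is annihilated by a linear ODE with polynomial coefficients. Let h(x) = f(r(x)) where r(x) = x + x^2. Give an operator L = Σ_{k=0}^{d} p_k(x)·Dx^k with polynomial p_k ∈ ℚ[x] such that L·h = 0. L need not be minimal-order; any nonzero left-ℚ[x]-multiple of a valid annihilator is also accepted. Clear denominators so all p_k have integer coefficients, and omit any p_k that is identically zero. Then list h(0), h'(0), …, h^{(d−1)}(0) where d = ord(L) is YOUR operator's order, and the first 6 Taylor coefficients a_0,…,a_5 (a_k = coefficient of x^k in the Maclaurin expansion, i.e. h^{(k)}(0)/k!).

f: a_k = 0, -9, 27/2, -27, 243/4, -729/5, …
Change of var in L_f (x↦r) gives L₀.
L = (1 + 6·x + 6·x^2)·Dx + (1 + 5·x + 9·x^2 + 6·x^3)·Dx^2  (order 2).
h: a_k = 0, -9, 9/2, 0, -27/4, 81/5, …
ICs: h(0) = 0, h′(0) = -9.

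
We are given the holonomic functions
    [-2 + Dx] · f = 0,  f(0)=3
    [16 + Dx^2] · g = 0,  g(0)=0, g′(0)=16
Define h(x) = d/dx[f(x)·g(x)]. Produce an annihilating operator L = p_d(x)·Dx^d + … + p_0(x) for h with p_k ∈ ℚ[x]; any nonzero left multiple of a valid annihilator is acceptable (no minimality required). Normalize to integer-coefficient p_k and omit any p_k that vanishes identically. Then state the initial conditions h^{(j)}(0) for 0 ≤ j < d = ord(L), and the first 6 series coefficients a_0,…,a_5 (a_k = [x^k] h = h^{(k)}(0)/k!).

L = 20 - 4·Dx + Dx^2  (order 2).
h: a_k = 48, 192, -96, -768, -608, 1408/5, …
ICs: h(0) = 48, h′(0) = 192.

f: a_k = 3, 6, 6, 4, 2, 4/5, …
g: a_k = 0, 16, 0, -128/3, 0, 512/15, …
Sym-product of L_f,L_g gives L₀ (≤ ord 2).
h=h₀': d/dx-closure on L₀ ⇒ L.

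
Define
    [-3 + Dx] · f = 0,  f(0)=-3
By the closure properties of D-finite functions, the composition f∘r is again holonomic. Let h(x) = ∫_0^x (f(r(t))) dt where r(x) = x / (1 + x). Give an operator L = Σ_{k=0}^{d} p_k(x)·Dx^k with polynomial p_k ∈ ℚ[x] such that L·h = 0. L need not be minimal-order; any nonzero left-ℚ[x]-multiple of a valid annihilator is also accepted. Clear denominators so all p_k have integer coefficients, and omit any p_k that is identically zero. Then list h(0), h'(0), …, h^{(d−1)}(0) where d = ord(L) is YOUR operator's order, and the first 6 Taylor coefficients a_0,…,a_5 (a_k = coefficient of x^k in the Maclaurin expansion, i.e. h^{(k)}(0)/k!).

f: a_k = -3, -9, -27/2, -27/2, -81/8, -243/40, …
L₀ from L_f via x↦r, Dx↦r'^{-1}Dx.
∫: right-multiply L₀ by Dx.
L = -3·Dx + (1 + 2·x + x^2)·Dx^2  (order 2).
h: a_k = 0, -3, -9/2, -3/2, 9/8, -9/40, …
ICs: h(0) = 0, h′(0) = -3.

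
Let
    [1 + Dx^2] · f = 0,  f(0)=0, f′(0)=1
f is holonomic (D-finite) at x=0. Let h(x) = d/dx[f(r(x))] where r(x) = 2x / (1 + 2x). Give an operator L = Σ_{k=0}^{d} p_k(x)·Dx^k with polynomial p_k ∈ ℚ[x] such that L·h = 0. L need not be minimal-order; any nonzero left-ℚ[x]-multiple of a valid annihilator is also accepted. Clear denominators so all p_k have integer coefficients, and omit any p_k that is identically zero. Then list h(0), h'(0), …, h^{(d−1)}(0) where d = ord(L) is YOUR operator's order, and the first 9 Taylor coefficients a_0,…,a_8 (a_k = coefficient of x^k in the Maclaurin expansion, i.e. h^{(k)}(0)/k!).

L = (28 + 96·x + 96·x^2) + (12 + 72·x + 144·x^2 + 96·x^3)·Dx + (1 + 8·x + 24·x^2 + 32·x^3 + 16·x^4)·Dx^2  (order 2).
h: a_k = 2, -8, 20, -32, 4/3, 240, -55448/45, 203648/45, -896716/63, …
ICs: h(0) = 2, h′(0) = -8.

f: a_k = 0, 1, 0, -1/6, 0, 1/120, 0, -1/5040, 0, …
L₀ from L_f via x↦r, Dx↦r'^{-1}Dx.
Differentiate: ansatz ord ≤ ord L₀ ⇒ L.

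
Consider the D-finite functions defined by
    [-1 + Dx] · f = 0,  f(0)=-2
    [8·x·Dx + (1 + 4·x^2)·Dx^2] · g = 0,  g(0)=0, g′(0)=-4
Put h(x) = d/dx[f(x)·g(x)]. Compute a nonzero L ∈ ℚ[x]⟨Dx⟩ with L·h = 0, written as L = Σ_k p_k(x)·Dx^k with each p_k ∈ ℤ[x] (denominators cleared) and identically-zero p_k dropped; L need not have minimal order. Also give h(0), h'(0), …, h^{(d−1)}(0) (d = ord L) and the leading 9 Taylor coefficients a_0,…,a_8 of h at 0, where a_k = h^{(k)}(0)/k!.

L = (-7 - 16·x + 104·x^2 - 64·x^3 + 16·x^4) + (6 + 24·x - 112·x^2 + 96·x^3 - 32·x^4)·Dx + (1 - 8·x + 8·x^2 - 32·x^3 + 16·x^4)·Dx^2  (order 2).
h: a_k = 8, 16, -20, -112/3, 103, 430/3, -12763/30, -173788/315, 2903587/1680, …
ICs: h(0) = 8, h′(0) = 16.

f: a_k = -2, -2, -1, -1/3, -1/12, -1/60, -1/360, -1/2520, -1/20160, …
g: a_k = 0, -4, 0, 16/3, 0, -64/5, 0, 256/7, 0, …
h₀=f·g: eliminate ⇒ L₀, order ≤ 1·2.
h=h₀': d/dx-closure on L₀ ⇒ L.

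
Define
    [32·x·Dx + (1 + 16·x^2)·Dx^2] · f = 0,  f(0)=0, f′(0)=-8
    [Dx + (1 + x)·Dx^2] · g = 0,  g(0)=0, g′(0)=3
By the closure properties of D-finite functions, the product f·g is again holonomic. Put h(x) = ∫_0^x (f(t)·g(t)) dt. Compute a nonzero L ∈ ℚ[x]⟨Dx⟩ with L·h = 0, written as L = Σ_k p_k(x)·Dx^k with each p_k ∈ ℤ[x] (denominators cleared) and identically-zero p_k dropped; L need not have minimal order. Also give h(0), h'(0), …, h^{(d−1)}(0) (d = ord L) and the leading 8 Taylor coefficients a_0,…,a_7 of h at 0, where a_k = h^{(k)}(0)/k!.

L = (4224 + 8384·x + 204800·x^2 + 531456·x^3 + 491520·x^4 + 212992·x^5 + 262144·x^7)·Dx^2 + (4098 + 28864·x + 258368·x^2 + 1045504·x^3 + 1798144·x^4 + 1523712·x^5 + 573440·x^6 + 786432·x^7 + 917504·x^8)·Dx^3 + (132 + 8644·x + 37632·x^2 + 196032·x^3 + 614400·x^4 + 955392·x^5 + 786432·x^6 + 540672·x^7 + 786432·x^8 + 524288·x^9)·Dx^4 + (65 + 258·x + 2497·x^2 + 8576·x^3 + 30336·x^4 + 76800·x^5 + 118272·x^6 + 98304·x^7 + 98304·x^8 + 131072·x^9 + 65536·x^10)·Dx^5  (order 5).
h: a_k = 0, 0, 0, -8, 3, 24, -29/3, -2552/15, …
ICs: h(0) = 0, h′(0) = 0, h′′(0) = 0, h′′′(0) = -48, h′′′′(0) = 72.

f: a_k = 0, -8, 0, 128/3, 0, -2048/5, 0, 32768/7, …
g: a_k = 0, 3, -3/2, 1, -3/4, 3/5, -1/2, 3/7, …
L₀ := L_f ⊗_s L_g (sym. prod.), ord ≤ 4.
∫: right-multiply L₀ by Dx.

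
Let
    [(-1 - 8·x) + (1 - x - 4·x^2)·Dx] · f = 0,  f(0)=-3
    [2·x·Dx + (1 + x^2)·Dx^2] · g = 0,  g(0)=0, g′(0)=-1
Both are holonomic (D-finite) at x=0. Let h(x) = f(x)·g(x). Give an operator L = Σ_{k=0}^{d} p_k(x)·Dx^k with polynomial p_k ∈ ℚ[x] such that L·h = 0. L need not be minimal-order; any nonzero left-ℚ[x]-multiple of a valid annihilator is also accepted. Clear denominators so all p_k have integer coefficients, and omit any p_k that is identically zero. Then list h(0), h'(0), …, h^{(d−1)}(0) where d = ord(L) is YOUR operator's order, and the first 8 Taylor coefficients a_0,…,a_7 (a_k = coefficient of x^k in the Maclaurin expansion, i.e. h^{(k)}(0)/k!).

f: a_k = -3, -3, -15, -27, -87, -195, -543, -1323, …
g: a_k = 0, -1, 0, 1/3, 0, -1/5, 0, 1/7, …
L₀ := L_f ⊗_s L_g (sym. prod.), ord ≤ 2.
L = (8 + 2·x + 24·x^2) + (2 + 14·x + 4·x^2 + 24·x^3)·Dx + (-1 + x + 3·x^2 + x^3 + 4·x^4)·Dx^2  (order 2).
h: a_k = 0, 3, 3, 14, 26, 413/5, 933/5, 3616/7, …
ICs: h(0) = 0, h′(0) = 3.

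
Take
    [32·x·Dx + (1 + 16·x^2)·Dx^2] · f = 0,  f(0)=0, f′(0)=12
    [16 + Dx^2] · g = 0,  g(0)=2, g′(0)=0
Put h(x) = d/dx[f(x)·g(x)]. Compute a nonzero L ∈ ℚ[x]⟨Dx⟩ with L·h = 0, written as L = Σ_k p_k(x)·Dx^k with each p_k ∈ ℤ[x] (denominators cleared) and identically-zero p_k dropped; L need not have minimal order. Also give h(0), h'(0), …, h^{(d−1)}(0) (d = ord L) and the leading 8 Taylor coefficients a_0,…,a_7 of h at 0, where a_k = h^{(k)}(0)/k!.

f: a_k = 0, 12, 0, -64, 0, 3072/5, 0, -49152/7, …
g: a_k = 2, 0, -16, 0, 64/3, 0, -512/45, 0, …
h₀=f·g: eliminate ⇒ L₀, order ≤ 2·2.
Differentiate: ansatz ord ≤ ord L₀ ⇒ L.
L = (14080 + 602112·x^2 + 15106048·x^4 + 50331648·x^6 + 100663296·x^8 + 268435456·x^10 + 2147483648·x^12) + (8704·x + 581632·x^3 + 9175040·x^5 + 41943040·x^7 + 167772160·x^9 + 536870912·x^11)·Dx + (960 + 43520·x^2 + 1093632·x^4 + 4849664·x^6 + 16777216·x^8 + 67108864·x^10 + 268435456·x^12)·Dx^2 + (544·x + 36352·x^3 + 573440·x^5 + 2621440·x^7 + 10485760·x^9 + 33554432·x^11)·Dx^3 + (5 + 368·x^2 + 9344·x^4 + 106496·x^6 + 655360·x^8 + 3145728·x^10 + 8388608·x^12)·Dx^4  (order 4).
h: a_k = 24, 0, -960, 0, 12544, 0, -2664448/15, 0, …
ICs: h(0) = 24, h′(0) = 0, h′′(0) = -1920, h′′′(0) = 0.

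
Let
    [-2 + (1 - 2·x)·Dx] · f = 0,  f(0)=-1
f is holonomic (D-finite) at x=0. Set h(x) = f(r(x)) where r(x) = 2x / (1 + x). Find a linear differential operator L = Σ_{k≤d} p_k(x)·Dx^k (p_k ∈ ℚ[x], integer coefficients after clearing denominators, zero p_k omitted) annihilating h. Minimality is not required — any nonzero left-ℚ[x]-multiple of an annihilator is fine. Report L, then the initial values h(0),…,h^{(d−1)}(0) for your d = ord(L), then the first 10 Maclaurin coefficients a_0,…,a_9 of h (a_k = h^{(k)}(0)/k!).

L = 4 + (-1 + 2·x + 3·x^2)·Dx  (order 1).
h: a_k = -1, -4, -12, -36, -108, -324, -972, -2916, -8748, -26244, …
ICs: h(0) = -1.

f: a_k = -1, -2, -4, -8, -16, -32, -64, -128, -256, -512, …
L₀ from L_f via x↦r, Dx↦r'^{-1}Dx.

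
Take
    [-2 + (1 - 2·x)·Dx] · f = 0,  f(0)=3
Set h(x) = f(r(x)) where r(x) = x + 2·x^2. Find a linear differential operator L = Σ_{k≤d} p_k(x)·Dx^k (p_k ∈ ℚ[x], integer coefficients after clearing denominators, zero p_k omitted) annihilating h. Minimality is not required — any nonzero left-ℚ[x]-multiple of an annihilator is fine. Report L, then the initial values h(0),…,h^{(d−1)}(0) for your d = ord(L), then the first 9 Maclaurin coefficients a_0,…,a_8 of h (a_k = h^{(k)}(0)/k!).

f: a_k = 3, 6, 12, 24, 48, 96, 192, 384, 768, …
f∘r: x↦r, Dx↦Dx/r' in L_f ⇒ L₀.
L = (2 + 8·x) + (-1 + 2·x + 4·x^2)·Dx  (order 1).
h: a_k = 3, 6, 24, 72, 240, 768, 2496, 8064, 26112, …
ICs: h(0) = 3.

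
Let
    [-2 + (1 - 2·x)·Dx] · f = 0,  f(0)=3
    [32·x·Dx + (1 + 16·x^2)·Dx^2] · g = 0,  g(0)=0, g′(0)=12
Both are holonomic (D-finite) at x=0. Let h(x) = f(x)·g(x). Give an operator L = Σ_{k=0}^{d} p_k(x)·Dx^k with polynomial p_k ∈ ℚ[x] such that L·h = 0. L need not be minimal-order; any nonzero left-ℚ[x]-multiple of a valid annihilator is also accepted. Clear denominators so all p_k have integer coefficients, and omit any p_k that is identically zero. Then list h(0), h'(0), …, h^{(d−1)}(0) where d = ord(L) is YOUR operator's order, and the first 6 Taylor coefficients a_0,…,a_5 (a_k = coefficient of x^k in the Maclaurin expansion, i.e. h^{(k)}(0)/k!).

L = 64·x + (4 - 32·x + 128·x^2)·Dx + (-1 + 2·x - 16·x^2 + 32·x^3)·Dx^2  (order 2).
h: a_k = 0, 36, 72, -48, -96, 8256/5, …
ICs: h(0) = 0, h′(0) = 36.

f: a_k = 3, 6, 12, 24, 48, 96, …
g: a_k = 0, 12, 0, -64, 0, 3072/5, …
Sym-product of L_f,L_g gives L₀ (≤ ord 2).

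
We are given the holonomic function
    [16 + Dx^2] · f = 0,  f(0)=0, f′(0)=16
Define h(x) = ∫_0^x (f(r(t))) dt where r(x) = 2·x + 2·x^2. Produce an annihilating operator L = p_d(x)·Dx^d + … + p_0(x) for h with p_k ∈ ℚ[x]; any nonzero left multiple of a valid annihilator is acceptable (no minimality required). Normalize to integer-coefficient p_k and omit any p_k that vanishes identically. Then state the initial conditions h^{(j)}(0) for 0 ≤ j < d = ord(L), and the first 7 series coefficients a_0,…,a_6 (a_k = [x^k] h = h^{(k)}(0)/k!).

L = (64 + 384·x + 768·x^2 + 512·x^3)·Dx - 2·Dx^2 + (1 + 2·x)·Dx^3  (order 3).
h: a_k = 0, 0, 16, 32/3, -256/3, -1024/5, 512/45, …
ICs: h(0) = 0, h′(0) = 0, h′′(0) = 32.

f: a_k = 0, 16, 0, -128/3, 0, 512/15, 0, …
Substitute x→r, Dx→(1/r')Dx; clear ⇒ L₀.
Integrate: L := L₀·Dx.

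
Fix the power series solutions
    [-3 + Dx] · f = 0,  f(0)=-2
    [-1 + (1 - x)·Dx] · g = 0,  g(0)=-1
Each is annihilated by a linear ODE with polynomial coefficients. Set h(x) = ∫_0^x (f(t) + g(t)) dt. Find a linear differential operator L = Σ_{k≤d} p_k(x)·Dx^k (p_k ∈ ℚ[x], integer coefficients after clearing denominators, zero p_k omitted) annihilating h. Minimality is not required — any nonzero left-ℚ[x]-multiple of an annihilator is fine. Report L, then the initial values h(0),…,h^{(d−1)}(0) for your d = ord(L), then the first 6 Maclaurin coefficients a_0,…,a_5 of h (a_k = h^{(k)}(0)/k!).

f: a_k = -2, -6, -9, -9, -27/4, -81/20, …
g: a_k = -1, -1, -1, -1, -1, -1, …
Weyl lclm of L_f,L_g ⇒ L₀ (ord ≤ 2).
∫: right-multiply L₀ by Dx.
L = (-3 + 9·x)·Dx + (7 - 18·x + 9·x^2)·Dx^2 + (-2 + 5·x - 3·x^2)·Dx^3  (order 3).
h: a_k = 0, -3, -7/2, -10/3, -5/2, -31/20, …
ICs: h(0) = 0, h′(0) = -3, h′′(0) = -7.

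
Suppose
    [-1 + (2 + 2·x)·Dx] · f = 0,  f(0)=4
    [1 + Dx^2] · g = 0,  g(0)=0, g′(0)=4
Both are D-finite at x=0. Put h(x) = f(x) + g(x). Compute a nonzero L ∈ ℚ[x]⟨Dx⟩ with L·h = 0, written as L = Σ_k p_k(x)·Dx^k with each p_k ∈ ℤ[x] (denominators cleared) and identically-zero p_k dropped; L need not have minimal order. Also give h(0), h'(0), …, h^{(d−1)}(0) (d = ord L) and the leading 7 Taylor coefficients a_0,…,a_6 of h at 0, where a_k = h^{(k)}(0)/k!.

L = (-7 - 8·x - 4·x^2) + (6 + 22·x + 24·x^2 + 8·x^3)·Dx + (-7 - 8·x - 4·x^2)·Dx^2 + (6 + 22·x + 24·x^2 + 8·x^3)·Dx^3  (order 3).
h: a_k = 4, 6, -1/2, -5/12, -5/32, 137/960, -21/256, …
ICs: h(0) = 4, h′(0) = 6, h′′(0) = -1.

f: a_k = 4, 2, -1/2, 1/4, -5/32, 7/64, -21/256, …
g: a_k = 0, 4, 0, -2/3, 0, 1/30, 0, …
f+g: L₀ = lclm(L_f,L_g), ord ≤ 1+2.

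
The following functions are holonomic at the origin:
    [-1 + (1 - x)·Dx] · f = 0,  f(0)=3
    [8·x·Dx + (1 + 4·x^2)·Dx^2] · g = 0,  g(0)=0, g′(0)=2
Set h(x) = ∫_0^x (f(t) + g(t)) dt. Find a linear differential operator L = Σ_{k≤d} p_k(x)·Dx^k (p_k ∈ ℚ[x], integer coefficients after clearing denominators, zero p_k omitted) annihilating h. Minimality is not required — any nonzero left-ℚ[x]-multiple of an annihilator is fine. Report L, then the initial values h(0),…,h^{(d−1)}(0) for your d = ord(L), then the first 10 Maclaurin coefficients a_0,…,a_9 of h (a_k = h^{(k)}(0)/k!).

f: a_k = 3, 3, 3, 3, 3, 3, 3, 3, 3, 3, …
g: a_k = 0, 2, 0, -8/3, 0, 32/5, 0, -128/7, 0, 512/9, …
Sum ⇒ L₀ = lclm(L_f,L_g) in ℚ(x)⟨Dx⟩.
h=∫h₀ ⇒ L = L₀·Dx.
L = (-8 + 32·x + 96·x^2)·Dx^2 + (7 - 8·x - 20·x^2 + 96·x^3)·Dx^3 + (-1 - 3·x - 12·x^3 + 16·x^4)·Dx^4  (order 4).
h: a_k = 0, 3, 5/2, 1, 1/12, 3/5, 47/30, 3/7, -107/56, 1/3, …
ICs: h(0) = 0, h′(0) = 3, h′′(0) = 5, h′′′(0) = 6.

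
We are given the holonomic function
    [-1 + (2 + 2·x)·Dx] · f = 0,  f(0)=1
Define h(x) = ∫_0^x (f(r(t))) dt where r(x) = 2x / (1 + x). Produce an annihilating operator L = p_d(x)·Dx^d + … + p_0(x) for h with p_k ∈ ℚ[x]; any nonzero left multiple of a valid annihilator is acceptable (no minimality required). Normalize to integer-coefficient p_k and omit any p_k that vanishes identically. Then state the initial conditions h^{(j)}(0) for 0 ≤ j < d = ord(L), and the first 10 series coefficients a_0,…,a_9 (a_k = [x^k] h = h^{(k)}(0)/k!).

f: a_k = 1, 1/2, -1/8, 1/16, -5/128, 7/256, -21/1024, 33/2048, -429/32768, 715/65536, …
h₀=f(r): pull back L_f along r ⇒ L₀.
Integrate: L := L₀·Dx.
L = -Dx + (1 + 4·x + 3·x^2)·Dx^2  (order 2).
h: a_k = 0, 1, 1/2, -1/2, 5/8, -37/40, 25/16, -327/112, 753/128, -1605/128, …
ICs: h(0) = 0, h′(0) = 1.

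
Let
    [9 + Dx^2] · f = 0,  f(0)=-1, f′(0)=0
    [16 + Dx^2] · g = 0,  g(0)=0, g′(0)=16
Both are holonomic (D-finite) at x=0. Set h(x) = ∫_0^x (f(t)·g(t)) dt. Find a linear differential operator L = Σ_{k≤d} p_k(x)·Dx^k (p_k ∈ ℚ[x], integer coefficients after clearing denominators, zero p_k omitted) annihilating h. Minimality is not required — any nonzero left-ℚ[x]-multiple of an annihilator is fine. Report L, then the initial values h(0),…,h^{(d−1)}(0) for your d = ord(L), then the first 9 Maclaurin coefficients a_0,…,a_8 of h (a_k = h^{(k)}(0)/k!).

f: a_k = -1, 0, 9/2, 0, -27/8, 0, 81/80, 0, -729/4480, …
g: a_k = 0, 16, 0, -128/3, 0, 512/15, 0, -4096/315, 0, …
L₀ := L_f ⊗_s L_g (sym. prod.), ord ≤ 4.
h=∫₀ˣh₀: take L = L₀·Dx.
L = 49·Dx + 50·Dx^3 + Dx^5  (order 5).
h: a_k = 0, 0, -8, 0, 86/3, 0, -2101/45, 0, 102943/2520, …
ICs: h(0) = 0, h′(0) = 0, h′′(0) = -16, h′′′(0) = 0, h′′′′(0) = 688.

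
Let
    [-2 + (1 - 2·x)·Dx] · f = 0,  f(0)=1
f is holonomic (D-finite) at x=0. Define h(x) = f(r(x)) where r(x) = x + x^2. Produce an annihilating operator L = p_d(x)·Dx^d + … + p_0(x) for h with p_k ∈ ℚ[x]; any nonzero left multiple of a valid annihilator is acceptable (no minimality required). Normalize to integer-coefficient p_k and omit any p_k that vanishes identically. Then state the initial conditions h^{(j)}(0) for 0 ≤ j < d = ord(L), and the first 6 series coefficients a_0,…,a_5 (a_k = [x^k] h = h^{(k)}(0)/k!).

L = (2 + 4·x) + (-1 + 2·x + 2·x^2)·Dx  (order 1).
h: a_k = 1, 2, 6, 16, 44, 120, …
ICs: h(0) = 1.

f: a_k = 1, 2, 4, 8, 16, 32, …
Substitute x→r, Dx→(1/r')Dx; clear ⇒ L₀.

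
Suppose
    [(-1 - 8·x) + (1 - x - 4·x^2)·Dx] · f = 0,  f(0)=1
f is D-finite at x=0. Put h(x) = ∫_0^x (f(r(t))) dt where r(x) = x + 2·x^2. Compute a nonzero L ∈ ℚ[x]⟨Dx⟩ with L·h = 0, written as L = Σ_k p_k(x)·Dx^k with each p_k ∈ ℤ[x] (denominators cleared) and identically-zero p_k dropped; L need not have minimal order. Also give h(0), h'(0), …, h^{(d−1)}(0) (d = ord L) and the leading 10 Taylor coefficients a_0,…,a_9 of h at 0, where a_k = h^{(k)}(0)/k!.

f: a_k = 1, 1, 5, 9, 29, 65, 181, 441, 1165, 2929, …
Substitute x→r, Dx→(1/r')Dx; clear ⇒ L₀.
h=∫h₀ ⇒ L = L₀·Dx.
L = (1 + 12·x + 48·x^2 + 64·x^3)·Dx + (-1 + x + 6·x^2 + 16·x^3 + 16·x^4)·Dx^2  (order 2).
h: a_k = 0, 1, 1/2, 7/3, 29/4, 103/5, 135/2, 1599/7, 6141/8, 23863/9, …
ICs: h(0) = 0, h′(0) = 1.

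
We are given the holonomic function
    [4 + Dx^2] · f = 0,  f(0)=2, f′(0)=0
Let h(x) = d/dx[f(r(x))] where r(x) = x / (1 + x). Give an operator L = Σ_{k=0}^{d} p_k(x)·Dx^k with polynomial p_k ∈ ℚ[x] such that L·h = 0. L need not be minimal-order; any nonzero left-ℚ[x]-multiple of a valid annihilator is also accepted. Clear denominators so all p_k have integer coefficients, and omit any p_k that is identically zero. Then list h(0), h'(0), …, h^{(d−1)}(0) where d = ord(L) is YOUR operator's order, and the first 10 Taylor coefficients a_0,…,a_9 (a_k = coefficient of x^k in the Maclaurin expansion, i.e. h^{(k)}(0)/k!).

L = (10 + 12·x + 6·x^2) + (6 + 18·x + 18·x^2 + 6·x^3)·Dx + (1 + 4·x + 6·x^2 + 4·x^3 + x^4)·Dx^2  (order 2).
h: a_k = 0, -8, 24, -128/3, 160/3, -616/15, -56/5, 37664/315, -10336/35, 1532504/2835, …
ICs: h(0) = 0, h′(0) = -8.

f: a_k = 2, 0, -4, 0, 4/3, 0, -8/45, 0, 4/315, 0, …
L₀ from L_f via x↦r, Dx↦r'^{-1}Dx.
Differentiate: ansatz ord ≤ ord L₀ ⇒ L.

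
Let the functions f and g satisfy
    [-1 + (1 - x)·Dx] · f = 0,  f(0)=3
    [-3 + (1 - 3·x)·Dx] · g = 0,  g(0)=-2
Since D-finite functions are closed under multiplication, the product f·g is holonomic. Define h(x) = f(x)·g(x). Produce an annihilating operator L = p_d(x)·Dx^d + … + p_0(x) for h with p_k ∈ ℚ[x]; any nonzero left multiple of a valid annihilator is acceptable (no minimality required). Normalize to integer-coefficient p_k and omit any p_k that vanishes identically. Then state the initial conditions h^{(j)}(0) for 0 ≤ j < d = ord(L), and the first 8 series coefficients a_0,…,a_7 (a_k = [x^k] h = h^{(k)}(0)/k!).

f: a_k = 3, 3, 3, 3, 3, 3, 3, 3, …
g: a_k = -2, -6, -18, -54, -162, -486, -1458, -4374, …
Sym-product of L_f,L_g gives L₀ (≤ ord 1).
L = (-4 + 6·x) + (1 - 4·x + 3·x^2)·Dx  (order 1).
h: a_k = -6, -24, -78, -240, -726, -2184, -6558, -19680, …
ICs: h(0) = -6.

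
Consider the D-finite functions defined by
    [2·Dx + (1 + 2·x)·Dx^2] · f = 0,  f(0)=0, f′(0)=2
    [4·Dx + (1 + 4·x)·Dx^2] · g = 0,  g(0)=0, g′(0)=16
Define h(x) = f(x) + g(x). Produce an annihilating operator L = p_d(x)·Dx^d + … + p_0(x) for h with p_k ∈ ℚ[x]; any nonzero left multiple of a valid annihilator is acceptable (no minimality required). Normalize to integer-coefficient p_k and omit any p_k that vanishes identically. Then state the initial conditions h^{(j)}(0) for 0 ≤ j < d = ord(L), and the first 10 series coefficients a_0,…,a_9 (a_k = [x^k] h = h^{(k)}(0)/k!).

L = 16·Dx + (12 + 32·x)·Dx^2 + (1 + 6·x + 8·x^2)·Dx^3  (order 3).
h: a_k = 0, 18, -34, 88, -260, 4128/5, -8224/3, 65664/7, -32800, 349696/3, …
ICs: h(0) = 0, h′(0) = 18, h′′(0) = -68.

f: a_k = 0, 2, -2, 8/3, -4, 32/5, -32/3, 128/7, -32, 512/9, …
g: a_k = 0, 16, -32, 256/3, -256, 4096/5, -8192/3, 65536/7, -32768, 1048576/9, …
Sum ⇒ L₀ = lclm(L_f,L_g) in ℚ(x)⟨Dx⟩.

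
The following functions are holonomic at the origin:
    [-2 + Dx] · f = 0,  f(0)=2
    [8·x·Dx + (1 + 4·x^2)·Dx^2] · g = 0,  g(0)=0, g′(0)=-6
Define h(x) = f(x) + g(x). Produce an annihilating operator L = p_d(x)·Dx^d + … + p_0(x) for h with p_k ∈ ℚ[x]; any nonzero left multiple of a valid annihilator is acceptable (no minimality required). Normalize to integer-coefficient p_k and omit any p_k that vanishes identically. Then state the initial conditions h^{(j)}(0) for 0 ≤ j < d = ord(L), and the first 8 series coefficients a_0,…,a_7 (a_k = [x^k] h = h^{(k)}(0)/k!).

f: a_k = 2, 4, 4, 8/3, 4/3, 8/15, 8/45, 16/315, …
g: a_k = 0, -6, 0, 8, 0, -96/5, 0, 384/7, …
L₀ := lclm(L_f,L_g); ord L₀ ≤ 1+2.
L = (8 - 32·x - 32·x^2)·Dx + (-6 + 12·x + 8·x^2 - 16·x^3)·Dx^2 + (1 + 2·x + 4·x^2 + 8·x^3)·Dx^3  (order 3).
h: a_k = 2, -2, 4, 32/3, 4/3, -56/3, 8/45, 17296/315, …
ICs: h(0) = 2, h′(0) = -2, h′′(0) = 8.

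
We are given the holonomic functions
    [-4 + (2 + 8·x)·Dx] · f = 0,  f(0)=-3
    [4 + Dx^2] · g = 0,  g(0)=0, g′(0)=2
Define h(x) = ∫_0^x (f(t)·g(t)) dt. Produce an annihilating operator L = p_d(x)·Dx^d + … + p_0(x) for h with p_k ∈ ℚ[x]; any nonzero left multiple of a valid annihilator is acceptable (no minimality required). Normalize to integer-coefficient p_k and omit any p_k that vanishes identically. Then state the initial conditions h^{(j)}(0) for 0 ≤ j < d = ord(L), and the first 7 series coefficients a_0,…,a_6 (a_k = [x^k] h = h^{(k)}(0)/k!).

L = (16 + 32·x + 64·x^2)·Dx + (-4 - 16·x)·Dx^2 + (1 + 8·x + 16·x^2)·Dx^3  (order 3).
h: a_k = 0, 0, -3, -4, 4, -16/5, 128/15, …
ICs: h(0) = 0, h′(0) = 0, h′′(0) = -6.

f: a_k = -3, -6, 6, -12, 30, -84, 252, …
g: a_k = 0, 2, 0, -4/3, 0, 4/15, 0, …
Sym-product of L_f,L_g gives L₀ (≤ ord 2).
h=∫₀ˣh₀: take L = L₀·Dx.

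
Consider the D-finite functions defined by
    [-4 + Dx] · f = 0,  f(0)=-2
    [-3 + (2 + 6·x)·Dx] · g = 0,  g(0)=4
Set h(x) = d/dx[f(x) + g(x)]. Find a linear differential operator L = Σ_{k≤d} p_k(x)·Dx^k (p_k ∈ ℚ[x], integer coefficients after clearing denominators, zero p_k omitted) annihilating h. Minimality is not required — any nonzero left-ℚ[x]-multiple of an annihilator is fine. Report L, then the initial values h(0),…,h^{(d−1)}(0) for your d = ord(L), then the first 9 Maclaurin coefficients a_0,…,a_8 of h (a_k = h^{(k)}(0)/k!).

f: a_k = -2, -8, -16, -64/3, -64/3, -256/15, -512/45, -2048/315, -1024/315, …
g: a_k = 4, 6, -9/2, 27/4, -405/32, 1701/64, -15309/256, 72171/512, -2814669/8192, …
f+g: L₀ = lclm(L_f,L_g), ord ≤ 1+1.
h=h₀': d/dx-closure on L₀ ⇒ L.
L = (-204 - 288·x) + (-37 - 384·x - 576·x^2)·Dx + (22 + 114·x + 144·x^2)·Dx^2  (order 2).
h: a_k = -2, -41, -175/4, -3263/24, 9131/192, -819977/1920, 21685289/23040, -895009343/322560, 39830824211/5160960, …
ICs: h(0) = -2, h′(0) = -41.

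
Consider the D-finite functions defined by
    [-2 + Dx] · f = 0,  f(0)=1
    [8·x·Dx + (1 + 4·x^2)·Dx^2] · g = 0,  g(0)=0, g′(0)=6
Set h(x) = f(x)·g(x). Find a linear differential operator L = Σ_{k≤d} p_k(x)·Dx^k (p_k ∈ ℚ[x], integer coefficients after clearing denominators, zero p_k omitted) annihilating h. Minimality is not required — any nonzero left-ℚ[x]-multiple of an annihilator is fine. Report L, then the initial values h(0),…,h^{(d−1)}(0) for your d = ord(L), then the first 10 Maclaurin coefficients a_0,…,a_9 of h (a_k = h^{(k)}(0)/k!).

L = (4 - 16·x + 16·x^2) + (-4 + 8·x - 16·x^2)·Dx + (1 + 4·x^2)·Dx^2  (order 2).
h: a_k = 0, 6, 12, 4, -8, 36/5, 88/3, -744/35, -1808/21, 4604/63, …
ICs: h(0) = 0, h′(0) = 6.

f: a_k = 1, 2, 2, 4/3, 2/3, 4/15, 4/45, 8/315, 2/315, 4/2835, …
g: a_k = 0, 6, 0, -8, 0, 96/5, 0, -384/7, 0, 512/3, …
Product ⇒ symmetric product L₀, ord ≤ 2.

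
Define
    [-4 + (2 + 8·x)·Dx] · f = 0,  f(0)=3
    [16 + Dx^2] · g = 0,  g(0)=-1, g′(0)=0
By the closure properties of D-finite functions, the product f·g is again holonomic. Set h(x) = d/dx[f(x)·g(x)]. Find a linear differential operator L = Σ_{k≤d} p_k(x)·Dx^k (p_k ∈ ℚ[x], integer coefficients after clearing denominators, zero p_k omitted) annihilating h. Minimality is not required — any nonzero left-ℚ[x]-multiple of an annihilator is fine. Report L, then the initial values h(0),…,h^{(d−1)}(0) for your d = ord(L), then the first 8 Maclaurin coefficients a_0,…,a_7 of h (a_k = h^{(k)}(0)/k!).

f: a_k = 3, 6, -6, 12, -30, 84, -252, 792, …
g: a_k = -1, 0, 8, 0, -32/3, 0, 256/45, 0, …
Product ⇒ symmetric product L₀, ord ≤ 2.
h=h₀': d/dx-closure on L₀ ⇒ L.
L = (212 + 2304·x + 8704·x^2 + 16384·x^3 + 16384·x^4) + (-4 - 144·x - 768·x^2 - 1024·x^3)·Dx + (7 + 88·x + 432·x^2 + 1024·x^3 + 1024·x^4)·Dx^2  (order 2).
h: a_k = -6, 60, 108, -200, -260, 2792/5, -22456/15, 704752/105, …
ICs: h(0) = -6, h′(0) = 60.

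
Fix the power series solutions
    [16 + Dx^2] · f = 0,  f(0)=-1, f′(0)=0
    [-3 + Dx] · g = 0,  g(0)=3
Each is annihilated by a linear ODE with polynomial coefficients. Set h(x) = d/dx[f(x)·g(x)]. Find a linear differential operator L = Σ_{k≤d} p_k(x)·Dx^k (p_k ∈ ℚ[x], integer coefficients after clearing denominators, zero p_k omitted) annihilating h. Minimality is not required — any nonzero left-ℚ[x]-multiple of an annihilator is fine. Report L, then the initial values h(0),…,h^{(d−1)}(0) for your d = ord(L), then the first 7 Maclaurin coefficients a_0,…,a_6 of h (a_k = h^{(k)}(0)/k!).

f: a_k = -1, 0, 8, 0, -32/3, 0, 256/45, …
g: a_k = 3, 9, 27/2, 27/2, 81/8, 243/40, 243/80, …
f·g: L₀ = L_f ⊗_s L_g, ord ≤ 2·1.
Derive L from L₀ (diff closure).
L = 25 - 6·Dx + Dx^2  (order 2).
h: a_k = -9, 21, 351/2, 527/2, 237/8, -11753/40, -25481/80, …
ICs: h(0) = -9, h′(0) = 21.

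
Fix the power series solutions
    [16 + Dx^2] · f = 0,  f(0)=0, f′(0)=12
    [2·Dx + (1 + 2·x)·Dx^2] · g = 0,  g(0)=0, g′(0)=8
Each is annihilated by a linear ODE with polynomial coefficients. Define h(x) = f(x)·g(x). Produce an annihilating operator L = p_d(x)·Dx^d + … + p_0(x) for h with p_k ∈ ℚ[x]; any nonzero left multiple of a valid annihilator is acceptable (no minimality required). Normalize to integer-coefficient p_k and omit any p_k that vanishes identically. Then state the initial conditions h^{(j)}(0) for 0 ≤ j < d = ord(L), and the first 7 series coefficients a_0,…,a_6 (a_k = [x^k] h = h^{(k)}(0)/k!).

L = (2688 + 27648·x + 93184·x^2 + 131072·x^3 + 65536·x^4) + (896 + 5888·x + 12288·x^2 + 8192·x^3)·Dx + (408 + 3712·x + 11904·x^2 + 16384·x^3 + 8192·x^4)·Dx^2 + (56 + 368·x + 768·x^2 + 512·x^3)·Dx^3 + (15 + 124·x + 380·x^2 + 512·x^3 + 256·x^4)·Dx^4  (order 4).
h: a_k = 0, 0, 96, -96, -128, 64, 512/3, …
ICs: h(0) = 0, h′(0) = 0, h′′(0) = 192, h′′′(0) = -576.

f: a_k = 0, 12, 0, -32, 0, 128/5, 0, …
g: a_k = 0, 8, -8, 32/3, -16, 128/5, -128/3, …
f·g: L₀ = L_f ⊗_s L_g, ord ≤ 2·2.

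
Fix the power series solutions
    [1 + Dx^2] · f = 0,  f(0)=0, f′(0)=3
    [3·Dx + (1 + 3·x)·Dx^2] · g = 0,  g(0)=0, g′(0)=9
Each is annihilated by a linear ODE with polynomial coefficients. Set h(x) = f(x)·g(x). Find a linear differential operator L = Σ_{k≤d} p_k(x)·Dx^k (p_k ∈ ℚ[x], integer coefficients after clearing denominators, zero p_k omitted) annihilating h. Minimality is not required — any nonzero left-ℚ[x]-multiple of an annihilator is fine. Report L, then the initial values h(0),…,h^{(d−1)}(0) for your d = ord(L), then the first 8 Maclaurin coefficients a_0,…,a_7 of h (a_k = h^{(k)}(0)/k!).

L = (-203 - 222·x - 189·x^2 + 432·x^3 + 324·x^4) + (-84 - 108·x + 648·x^2 + 648·x^3)·Dx + (-208 - 228·x - 54·x^2 + 864·x^3 + 648·x^4)·Dx^2 + (-84 - 108·x + 648·x^2 + 648·x^3)·Dx^3 + (-5 - 6·x + 135·x^2 + 432·x^3 + 324·x^4)·Dx^4  (order 4).
h: a_k = 0, 0, 27, -81/2, 153/2, -351/2, 3393/8, -85077/80, …
ICs: h(0) = 0, h′(0) = 0, h′′(0) = 54, h′′′(0) = -243.

f: a_k = 0, 3, 0, -1/2, 0, 1/40, 0, -1/1680, …
g: a_k = 0, 9, -27/2, 27, -243/4, 729/5, -729/2, 6561/7, …
h₀=f·g: eliminate ⇒ L₀, order ≤ 2·2.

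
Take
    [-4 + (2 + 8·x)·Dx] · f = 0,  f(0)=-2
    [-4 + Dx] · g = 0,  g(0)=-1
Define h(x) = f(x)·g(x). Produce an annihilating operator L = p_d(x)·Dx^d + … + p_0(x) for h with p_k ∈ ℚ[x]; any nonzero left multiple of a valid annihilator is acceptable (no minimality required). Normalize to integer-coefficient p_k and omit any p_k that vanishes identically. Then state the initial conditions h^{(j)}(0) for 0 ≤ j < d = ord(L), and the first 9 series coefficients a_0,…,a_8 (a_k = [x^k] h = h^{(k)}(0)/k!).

L = (-6 - 16·x) + (1 + 4·x)·Dx  (order 1).
h: a_k = 2, 12, 28, 136/3, 44, 856/15, -712/45, 17968/105, -158204/315, …
ICs: h(0) = 2.

f: a_k = -2, -4, 4, -8, 20, -56, 168, -528, 1716, …
g: a_k = -1, -4, -8, -32/3, -32/3, -128/15, -256/45, -1024/315, -512/315, …
f·g: L₀ = L_f ⊗_s L_g, ord ≤ 1·1.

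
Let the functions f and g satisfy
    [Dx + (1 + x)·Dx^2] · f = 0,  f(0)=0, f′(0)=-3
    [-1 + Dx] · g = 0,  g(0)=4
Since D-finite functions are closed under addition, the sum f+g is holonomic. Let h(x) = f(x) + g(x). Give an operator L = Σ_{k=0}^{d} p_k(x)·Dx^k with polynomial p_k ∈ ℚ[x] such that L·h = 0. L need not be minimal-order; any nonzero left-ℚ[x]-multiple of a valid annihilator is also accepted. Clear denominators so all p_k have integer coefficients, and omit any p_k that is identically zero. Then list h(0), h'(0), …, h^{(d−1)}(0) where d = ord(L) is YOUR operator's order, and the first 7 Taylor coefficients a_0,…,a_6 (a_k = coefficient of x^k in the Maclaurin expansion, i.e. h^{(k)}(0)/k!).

L = (-3 - x)·Dx + (1 - 2·x - x^2)·Dx^2 + (2 + 3·x + x^2)·Dx^3  (order 3).
h: a_k = 4, 1, 7/2, -1/3, 11/12, -17/30, 91/180, …
ICs: h(0) = 4, h′(0) = 1, h′′(0) = 7.

f: a_k = 0, -3, 3/2, -1, 3/4, -3/5, 1/2, …
g: a_k = 4, 4, 2, 2/3, 1/6, 1/30, 1/180, …
f+g: L₀ = lclm(L_f,L_g), ord ≤ 2+1.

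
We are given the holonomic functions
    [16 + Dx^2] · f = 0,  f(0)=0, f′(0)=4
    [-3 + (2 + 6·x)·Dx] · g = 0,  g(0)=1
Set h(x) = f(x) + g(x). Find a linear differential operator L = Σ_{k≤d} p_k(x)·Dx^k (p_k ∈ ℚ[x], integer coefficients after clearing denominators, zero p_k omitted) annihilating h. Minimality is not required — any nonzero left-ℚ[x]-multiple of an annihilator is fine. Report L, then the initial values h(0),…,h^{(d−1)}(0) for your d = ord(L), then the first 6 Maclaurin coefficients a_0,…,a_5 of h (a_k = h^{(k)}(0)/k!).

f: a_k = 0, 4, 0, -32/3, 0, 128/15, …
g: a_k = 1, 3/2, -9/8, 27/16, -405/128, 1701/256, …
Sum ⇒ L₀ = lclm(L_f,L_g) in ℚ(x)⟨Dx⟩.
L = (-4368 - 18432·x - 27648·x^2) + (1760 + 17568·x + 55296·x^2 + 55296·x^3)·Dx + (-273 - 1152·x - 1728·x^2)·Dx^2 + (110 + 1098·x + 3456·x^2 + 3456·x^3)·Dx^3  (order 3).
h: a_k = 1, 11/2, -9/8, -431/48, -405/128, 58283/3840, …
ICs: h(0) = 1, h′(0) = 11/2, h′′(0) = -9/4.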